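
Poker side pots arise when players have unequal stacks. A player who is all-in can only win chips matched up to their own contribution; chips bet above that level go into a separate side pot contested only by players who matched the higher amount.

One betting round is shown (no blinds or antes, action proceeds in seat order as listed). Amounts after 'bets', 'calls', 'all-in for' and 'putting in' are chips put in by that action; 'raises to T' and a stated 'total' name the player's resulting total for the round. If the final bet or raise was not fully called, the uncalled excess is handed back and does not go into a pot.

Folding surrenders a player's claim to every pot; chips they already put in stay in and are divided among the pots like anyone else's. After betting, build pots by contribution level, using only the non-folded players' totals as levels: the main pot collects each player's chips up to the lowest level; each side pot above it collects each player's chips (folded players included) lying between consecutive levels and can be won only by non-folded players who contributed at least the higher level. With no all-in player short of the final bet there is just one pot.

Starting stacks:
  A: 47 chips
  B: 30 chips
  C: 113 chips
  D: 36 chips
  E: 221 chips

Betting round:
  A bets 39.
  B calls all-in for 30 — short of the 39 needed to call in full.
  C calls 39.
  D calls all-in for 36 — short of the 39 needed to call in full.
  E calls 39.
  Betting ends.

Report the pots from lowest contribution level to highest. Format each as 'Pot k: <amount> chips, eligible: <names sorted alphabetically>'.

Contributions: A=39, B=30, C=39, D=36, E=39
Pot levels (distinct totals of non-folded players): 30, 36, 39
Layer 1-30: 30 each from A, B, C, D, E = 30*5 = 150 chips; eligible A, B, C, D, E
Layer 31-36: 6 each from A, C, D, E = 6*4 = 24 chips; eligible A, C, D, E
Layer 37-39: 3 each from A, C, E = 3*3 = 9 chips; eligible A, C, E

Pot 1: 150 chips, eligible: A, B, C, D, E
Pot 2: 24 chips, eligible: A, C, D, E
Pot 3: 9 chips, eligible: A, C, E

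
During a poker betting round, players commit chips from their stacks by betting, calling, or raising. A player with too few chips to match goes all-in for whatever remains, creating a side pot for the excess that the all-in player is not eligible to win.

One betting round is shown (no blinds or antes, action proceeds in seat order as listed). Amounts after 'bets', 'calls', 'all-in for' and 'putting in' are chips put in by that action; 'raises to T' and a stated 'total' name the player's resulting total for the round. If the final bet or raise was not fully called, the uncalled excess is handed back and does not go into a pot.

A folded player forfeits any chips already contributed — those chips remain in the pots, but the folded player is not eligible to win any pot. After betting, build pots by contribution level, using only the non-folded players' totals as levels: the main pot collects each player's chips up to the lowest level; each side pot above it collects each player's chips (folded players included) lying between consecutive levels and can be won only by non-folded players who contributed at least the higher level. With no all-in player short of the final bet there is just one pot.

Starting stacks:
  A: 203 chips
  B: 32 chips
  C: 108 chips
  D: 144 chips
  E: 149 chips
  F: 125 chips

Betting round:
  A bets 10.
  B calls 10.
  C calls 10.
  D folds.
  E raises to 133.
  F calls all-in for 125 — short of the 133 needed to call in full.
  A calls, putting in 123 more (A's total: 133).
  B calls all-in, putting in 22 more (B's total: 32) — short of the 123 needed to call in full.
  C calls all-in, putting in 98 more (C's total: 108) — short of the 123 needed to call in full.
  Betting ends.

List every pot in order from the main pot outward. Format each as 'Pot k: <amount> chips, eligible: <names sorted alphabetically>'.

Contributions: A=133, B=32, C=108, E=133, F=125
Folded: D
Pot levels (distinct totals of non-folded players): 32, 108, 125, 133
Layer 1-32: 32 each from A, B, C, E, F = 32*5 = 160 chips; eligible A, B, C, E, F
Layer 33-108: 76 each from A, C, E, F = 76*4 = 304 chips; eligible A, C, E, F
Layer 109-125: 17 each from A, E, F = 17*3 = 51 chips; eligible A, E, F
Layer 126-133: 8 each from A, E = 8*2 = 16 chips; eligible A, E

Pot 1: 160 chips, eligible: A, B, C, E, F
Pot 2: 304 chips, eligible: A, C, E, F
Pot 3: 51 chips, eligible: A, E, F
Pot 4: 16 chips, eligible: A, E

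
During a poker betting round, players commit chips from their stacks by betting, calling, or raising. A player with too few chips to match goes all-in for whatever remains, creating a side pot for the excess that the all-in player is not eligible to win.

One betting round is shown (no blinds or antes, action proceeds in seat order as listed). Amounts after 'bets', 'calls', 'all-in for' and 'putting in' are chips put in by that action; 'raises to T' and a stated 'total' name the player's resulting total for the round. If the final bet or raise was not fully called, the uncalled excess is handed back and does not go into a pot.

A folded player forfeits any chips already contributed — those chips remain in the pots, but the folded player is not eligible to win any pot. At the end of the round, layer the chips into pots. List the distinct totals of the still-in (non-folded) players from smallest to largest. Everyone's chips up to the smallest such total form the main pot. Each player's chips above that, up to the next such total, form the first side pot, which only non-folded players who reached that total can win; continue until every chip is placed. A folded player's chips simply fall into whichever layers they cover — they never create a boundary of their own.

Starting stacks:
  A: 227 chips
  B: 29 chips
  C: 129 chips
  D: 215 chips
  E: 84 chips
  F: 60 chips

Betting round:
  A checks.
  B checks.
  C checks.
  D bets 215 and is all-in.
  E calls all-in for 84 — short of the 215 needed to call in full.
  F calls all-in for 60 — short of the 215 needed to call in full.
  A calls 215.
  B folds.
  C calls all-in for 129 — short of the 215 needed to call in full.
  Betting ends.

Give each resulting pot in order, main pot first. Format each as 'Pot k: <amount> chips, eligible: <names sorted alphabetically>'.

Pot 1: 300 chips, eligible: A, C, D, E, F
Pot 2: 96 chips, eligible: A, C, D, E
Pot 3: 135 chips, eligible: A, C, D
Pot 4: 172 chips, eligible: A, D

Derivation:
Contributions: A=215, C=129, D=215, E=84, F=60
Folded: B
Pot levels (distinct totals of non-folded players): 60, 84, 129, 215
Layer 1-60: 60 each from A, C, D, E, F = 60*5 = 300 chips; eligible A, C, D, E, F
Layer 61-84: 24 each from A, C, D, E = 24*4 = 96 chips; eligible A, C, D, E
Layer 85-129: 45 each from A, C, D = 45*3 = 135 chips; eligible A, C, D
Layer 130-215: 86 each from A, D = 86*2 = 172 chips; eligible A, D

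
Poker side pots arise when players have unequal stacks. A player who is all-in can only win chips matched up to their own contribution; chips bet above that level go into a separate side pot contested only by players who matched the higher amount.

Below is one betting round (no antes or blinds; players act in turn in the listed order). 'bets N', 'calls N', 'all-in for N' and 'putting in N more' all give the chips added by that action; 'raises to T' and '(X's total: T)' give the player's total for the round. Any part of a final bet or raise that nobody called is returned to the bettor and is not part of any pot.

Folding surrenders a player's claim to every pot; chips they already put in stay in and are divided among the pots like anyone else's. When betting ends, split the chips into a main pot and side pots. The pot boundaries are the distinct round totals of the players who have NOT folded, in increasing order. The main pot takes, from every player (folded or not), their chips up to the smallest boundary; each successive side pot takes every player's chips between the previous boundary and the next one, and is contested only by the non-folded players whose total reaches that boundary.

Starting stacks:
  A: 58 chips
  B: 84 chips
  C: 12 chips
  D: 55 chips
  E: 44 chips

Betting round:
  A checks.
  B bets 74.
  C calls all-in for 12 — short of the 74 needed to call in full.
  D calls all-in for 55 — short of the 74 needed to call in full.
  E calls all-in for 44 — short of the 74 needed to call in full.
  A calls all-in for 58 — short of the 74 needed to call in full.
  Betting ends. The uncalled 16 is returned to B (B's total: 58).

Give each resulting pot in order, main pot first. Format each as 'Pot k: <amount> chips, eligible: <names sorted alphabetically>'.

Pot 1: 60 chips, eligible: A, B, C, D, E
Pot 2: 128 chips, eligible: A, B, D, E
Pot 3: 33 chips, eligible: A, B, D
Pot 4: 6 chips, eligible: A, B

Derivation:
Contributions (after 16 returned to B): A=58, B=58, C=12, D=55, E=44
Pot levels (distinct totals of non-folded players): 12, 44, 55, 58
Layer 1-12: 12 each from A, B, C, D, E = 12*5 = 60 chips; eligible A, B, C, D, E
Layer 13-44: 32 each from A, B, D, E = 32*4 = 128 chips; eligible A, B, D, E
Layer 45-55: 11 each from A, B, D = 11*3 = 33 chips; eligible A, B, D
Layer 56-58: 3 each from A, B = 3*2 = 6 chips; eligible A, B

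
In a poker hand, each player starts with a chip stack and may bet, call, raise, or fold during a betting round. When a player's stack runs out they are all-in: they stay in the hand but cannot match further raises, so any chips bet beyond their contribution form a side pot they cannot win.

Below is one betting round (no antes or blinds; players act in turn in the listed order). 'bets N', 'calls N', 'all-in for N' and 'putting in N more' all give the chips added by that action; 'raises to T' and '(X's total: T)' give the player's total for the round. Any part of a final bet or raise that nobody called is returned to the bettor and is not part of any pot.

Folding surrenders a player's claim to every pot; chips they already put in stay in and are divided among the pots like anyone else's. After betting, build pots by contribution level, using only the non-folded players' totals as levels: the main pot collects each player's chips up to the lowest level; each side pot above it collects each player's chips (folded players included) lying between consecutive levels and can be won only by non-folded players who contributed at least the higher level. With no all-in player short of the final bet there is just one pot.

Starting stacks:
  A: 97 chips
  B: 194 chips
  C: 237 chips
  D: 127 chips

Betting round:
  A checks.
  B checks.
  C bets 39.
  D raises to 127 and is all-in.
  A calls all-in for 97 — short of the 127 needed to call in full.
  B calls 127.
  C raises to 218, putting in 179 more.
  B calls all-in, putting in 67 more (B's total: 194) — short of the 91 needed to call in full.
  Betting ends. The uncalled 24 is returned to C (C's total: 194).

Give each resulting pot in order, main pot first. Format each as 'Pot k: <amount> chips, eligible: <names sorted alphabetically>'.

Pot 1: 388 chips, eligible: A, B, C, D
Pot 2: 90 chips, eligible: B, C, D
Pot 3: 134 chips, eligible: B, C

Derivation:
Contributions (after 24 returned to C): A=97, B=194, C=194, D=127
Pot levels (distinct totals of non-folded players): 97, 127, 194
Layer 1-97: 97 each from A, B, C, D = 97*4 = 388 chips; eligible A, B, C, D
Layer 98-127: 30 each from B, C, D = 30*3 = 90 chips; eligible B, C, D
Layer 128-194: 67 each from B, C = 67*2 = 134 chips; eligible B, C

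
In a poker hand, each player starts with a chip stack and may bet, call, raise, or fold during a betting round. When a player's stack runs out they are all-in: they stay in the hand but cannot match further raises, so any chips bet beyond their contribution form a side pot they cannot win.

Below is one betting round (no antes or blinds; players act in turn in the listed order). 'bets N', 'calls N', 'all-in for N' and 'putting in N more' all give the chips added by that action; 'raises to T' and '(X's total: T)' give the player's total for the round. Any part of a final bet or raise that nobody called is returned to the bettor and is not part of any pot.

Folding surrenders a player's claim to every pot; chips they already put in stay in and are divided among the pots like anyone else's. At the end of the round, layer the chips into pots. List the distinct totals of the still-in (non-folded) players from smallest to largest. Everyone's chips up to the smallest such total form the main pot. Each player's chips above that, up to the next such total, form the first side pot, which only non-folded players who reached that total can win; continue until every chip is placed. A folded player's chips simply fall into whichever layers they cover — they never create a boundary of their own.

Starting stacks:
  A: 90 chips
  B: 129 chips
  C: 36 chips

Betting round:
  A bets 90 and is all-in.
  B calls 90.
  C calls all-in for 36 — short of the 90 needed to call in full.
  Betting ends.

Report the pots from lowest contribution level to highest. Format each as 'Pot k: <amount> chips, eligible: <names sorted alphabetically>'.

Pot 1: 108 chips, eligible: A, B, C
Pot 2: 108 chips, eligible: A, B

Derivation:
Contributions: A=90, B=90, C=36
Pot levels (distinct totals of non-folded players): 36, 90
Layer 1-36: 36 each from A, B, C = 36*3 = 108 chips; eligible A, B, C
Layer 37-90: 54 each from A, B = 54*2 = 108 chips; eligible A, B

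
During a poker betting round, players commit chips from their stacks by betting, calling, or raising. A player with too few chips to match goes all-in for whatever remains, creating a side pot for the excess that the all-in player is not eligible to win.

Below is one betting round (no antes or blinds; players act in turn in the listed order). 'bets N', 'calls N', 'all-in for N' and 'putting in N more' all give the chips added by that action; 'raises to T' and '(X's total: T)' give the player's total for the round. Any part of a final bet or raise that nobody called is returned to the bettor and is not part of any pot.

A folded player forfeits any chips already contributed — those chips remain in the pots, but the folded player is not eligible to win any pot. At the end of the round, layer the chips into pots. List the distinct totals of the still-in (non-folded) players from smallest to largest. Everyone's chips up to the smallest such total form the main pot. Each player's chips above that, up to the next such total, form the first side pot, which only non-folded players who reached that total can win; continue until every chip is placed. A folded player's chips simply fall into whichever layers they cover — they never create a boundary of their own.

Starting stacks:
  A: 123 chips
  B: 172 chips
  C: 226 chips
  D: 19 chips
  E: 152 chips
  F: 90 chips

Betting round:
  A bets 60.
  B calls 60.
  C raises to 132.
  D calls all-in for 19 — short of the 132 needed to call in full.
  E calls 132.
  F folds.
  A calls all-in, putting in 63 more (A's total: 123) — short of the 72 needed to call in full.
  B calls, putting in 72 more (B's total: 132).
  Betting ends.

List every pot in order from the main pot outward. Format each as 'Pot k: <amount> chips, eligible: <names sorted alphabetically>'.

Contributions: A=123, B=132, C=132, D=19, E=132
Folded: F
Pot levels (distinct totals of non-folded players): 19, 123, 132
Layer 1-19: 19 each from A, B, C, D, E = 19*5 = 95 chips; eligible A, B, C, D, E
Layer 20-123: 104 each from A, B, C, E = 104*4 = 416 chips; eligible A, B, C, E
Layer 124-132: 9 each from B, C, E = 9*3 = 27 chips; eligible B, C, E

Pot 1: 95 chips, eligible: A, B, C, D, E
Pot 2: 416 chips, eligible: A, B, C, E
Pot 3: 27 chips, eligible: B, C, E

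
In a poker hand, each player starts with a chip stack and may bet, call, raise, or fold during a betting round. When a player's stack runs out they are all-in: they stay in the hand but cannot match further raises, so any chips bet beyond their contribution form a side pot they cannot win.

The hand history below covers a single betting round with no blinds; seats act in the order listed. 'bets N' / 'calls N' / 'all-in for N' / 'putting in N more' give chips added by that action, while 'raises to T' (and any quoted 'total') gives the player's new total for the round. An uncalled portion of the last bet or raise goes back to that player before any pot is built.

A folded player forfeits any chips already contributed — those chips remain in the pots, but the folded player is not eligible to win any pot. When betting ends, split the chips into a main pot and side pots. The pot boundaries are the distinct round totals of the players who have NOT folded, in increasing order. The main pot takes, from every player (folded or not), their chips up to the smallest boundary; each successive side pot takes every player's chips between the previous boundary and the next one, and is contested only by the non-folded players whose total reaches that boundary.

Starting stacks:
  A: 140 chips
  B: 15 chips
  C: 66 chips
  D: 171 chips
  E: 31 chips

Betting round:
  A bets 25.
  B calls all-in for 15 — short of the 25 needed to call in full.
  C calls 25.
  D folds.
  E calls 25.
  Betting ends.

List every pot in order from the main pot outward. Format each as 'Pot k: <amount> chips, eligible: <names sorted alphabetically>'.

Contributions: A=25, B=15, C=25, E=25
Folded: D
Pot levels (distinct totals of non-folded players): 15, 25
Layer 1-15: 15 each from A, B, C, E = 15*4 = 60 chips; eligible A, B, C, E
Layer 16-25: 10 each from A, C, E = 10*3 = 30 chips; eligible A, C, E

Pot 1: 60 chips, eligible: A, B, C, E
Pot 2: 30 chips, eligible: A, C, E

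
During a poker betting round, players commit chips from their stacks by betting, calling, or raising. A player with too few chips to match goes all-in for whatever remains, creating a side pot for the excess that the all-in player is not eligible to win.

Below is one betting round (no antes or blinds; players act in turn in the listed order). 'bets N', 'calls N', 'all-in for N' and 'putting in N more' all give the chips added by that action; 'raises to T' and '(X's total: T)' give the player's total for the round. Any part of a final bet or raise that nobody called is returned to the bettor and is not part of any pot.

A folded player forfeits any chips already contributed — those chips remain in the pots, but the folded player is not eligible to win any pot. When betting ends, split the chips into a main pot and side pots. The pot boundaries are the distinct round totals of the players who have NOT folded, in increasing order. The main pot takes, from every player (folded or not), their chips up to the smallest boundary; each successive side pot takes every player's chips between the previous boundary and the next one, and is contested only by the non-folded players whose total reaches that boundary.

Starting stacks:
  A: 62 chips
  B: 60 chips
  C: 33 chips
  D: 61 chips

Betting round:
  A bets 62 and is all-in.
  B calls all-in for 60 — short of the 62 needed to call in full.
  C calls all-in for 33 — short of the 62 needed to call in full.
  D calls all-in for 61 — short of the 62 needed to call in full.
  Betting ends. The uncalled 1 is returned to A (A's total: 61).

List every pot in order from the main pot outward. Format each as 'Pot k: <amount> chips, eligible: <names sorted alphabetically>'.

Pot 1: 132 chips, eligible: A, B, C, D
Pot 2: 81 chips, eligible: A, B, D
Pot 3: 2 chips, eligible: A, D

Derivation:
Contributions (after 1 returned to A): A=61, B=60, C=33, D=61
Pot levels (distinct totals of non-folded players): 33, 60, 61
Layer 1-33: 33 each from A, B, C, D = 33*4 = 132 chips; eligible A, B, C, D
Layer 34-60: 27 each from A, B, D = 27*3 = 81 chips; eligible A, B, D
Layer 61-61: 1 each from A, D = 1*2 = 2 chips; eligible A, D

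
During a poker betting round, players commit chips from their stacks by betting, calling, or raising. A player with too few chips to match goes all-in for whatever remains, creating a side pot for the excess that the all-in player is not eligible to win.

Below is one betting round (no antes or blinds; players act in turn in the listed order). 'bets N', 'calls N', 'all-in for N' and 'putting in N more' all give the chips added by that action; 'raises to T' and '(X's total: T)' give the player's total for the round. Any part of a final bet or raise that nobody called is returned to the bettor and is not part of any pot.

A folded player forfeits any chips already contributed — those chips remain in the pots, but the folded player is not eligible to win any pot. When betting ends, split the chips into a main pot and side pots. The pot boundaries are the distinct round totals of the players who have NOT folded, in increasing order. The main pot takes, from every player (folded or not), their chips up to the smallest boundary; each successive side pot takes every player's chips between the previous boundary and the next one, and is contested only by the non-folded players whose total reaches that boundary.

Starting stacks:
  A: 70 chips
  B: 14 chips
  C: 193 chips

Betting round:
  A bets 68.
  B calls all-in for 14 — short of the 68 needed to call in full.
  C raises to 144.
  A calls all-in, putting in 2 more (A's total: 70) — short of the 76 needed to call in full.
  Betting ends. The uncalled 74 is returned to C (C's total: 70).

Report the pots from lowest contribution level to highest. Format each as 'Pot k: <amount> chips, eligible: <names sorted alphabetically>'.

Contributions (after 74 returned to C): A=70, B=14, C=70
Pot levels (distinct totals of non-folded players): 14, 70
Layer 1-14: 14 each from A, B, C = 14*3 = 42 chips; eligible A, B, C
Layer 15-70: 56 each from A, C = 56*2 = 112 chips; eligible A, C

Pot 1: 42 chips, eligible: A, B, C
Pot 2: 112 chips, eligible: A, C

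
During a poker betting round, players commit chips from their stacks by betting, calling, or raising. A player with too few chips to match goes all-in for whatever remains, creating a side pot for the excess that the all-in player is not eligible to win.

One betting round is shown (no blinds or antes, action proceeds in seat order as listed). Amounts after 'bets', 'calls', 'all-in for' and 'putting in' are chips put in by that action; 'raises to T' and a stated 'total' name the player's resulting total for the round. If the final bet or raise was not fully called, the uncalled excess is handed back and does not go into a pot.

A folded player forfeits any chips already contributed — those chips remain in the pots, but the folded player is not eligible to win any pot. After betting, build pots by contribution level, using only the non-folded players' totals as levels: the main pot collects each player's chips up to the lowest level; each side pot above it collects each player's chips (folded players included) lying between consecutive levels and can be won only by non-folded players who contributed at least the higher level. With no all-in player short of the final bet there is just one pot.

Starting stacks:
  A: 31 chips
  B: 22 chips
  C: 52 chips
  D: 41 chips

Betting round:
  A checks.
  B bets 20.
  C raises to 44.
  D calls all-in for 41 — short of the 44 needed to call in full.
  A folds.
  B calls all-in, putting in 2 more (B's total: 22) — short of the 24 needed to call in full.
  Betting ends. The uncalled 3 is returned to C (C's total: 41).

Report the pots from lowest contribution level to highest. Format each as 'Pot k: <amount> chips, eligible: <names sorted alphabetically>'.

Contributions (after 3 returned to C): B=22, C=41, D=41
Folded: A
Pot levels (distinct totals of non-folded players): 22, 41
Layer 1-22: 22 each from B, C, D = 22*3 = 66 chips; eligible B, C, D
Layer 23-41: 19 each from C, D = 19*2 = 38 chips; eligible C, D

Pot 1: 66 chips, eligible: B, C, D
Pot 2: 38 chips, eligible: C, D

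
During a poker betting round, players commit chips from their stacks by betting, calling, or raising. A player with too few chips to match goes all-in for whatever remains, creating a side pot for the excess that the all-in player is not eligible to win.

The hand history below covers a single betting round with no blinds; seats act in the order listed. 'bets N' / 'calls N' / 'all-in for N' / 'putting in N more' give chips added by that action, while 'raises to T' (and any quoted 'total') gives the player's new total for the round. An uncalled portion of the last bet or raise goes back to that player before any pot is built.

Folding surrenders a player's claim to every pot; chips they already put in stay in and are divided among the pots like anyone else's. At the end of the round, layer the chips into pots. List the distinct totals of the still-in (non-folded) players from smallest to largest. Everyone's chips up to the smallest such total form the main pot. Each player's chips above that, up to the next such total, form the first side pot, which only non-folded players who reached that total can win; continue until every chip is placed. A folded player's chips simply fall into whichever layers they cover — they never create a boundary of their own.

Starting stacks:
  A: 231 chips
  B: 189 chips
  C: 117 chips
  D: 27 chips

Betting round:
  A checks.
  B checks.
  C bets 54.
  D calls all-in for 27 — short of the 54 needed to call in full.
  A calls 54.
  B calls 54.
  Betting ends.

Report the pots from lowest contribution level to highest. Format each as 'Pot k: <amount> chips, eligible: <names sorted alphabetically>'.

Pot 1: 108 chips, eligible: A, B, C, D
Pot 2: 81 chips, eligible: A, B, C

Derivation:
Contributions: A=54, B=54, C=54, D=27
Pot levels (distinct totals of non-folded players): 27, 54
Layer 1-27: 27 each from A, B, C, D = 27*4 = 108 chips; eligible A, B, C, D
Layer 28-54: 27 each from A, B, C = 27*3 = 81 chips; eligible A, B, C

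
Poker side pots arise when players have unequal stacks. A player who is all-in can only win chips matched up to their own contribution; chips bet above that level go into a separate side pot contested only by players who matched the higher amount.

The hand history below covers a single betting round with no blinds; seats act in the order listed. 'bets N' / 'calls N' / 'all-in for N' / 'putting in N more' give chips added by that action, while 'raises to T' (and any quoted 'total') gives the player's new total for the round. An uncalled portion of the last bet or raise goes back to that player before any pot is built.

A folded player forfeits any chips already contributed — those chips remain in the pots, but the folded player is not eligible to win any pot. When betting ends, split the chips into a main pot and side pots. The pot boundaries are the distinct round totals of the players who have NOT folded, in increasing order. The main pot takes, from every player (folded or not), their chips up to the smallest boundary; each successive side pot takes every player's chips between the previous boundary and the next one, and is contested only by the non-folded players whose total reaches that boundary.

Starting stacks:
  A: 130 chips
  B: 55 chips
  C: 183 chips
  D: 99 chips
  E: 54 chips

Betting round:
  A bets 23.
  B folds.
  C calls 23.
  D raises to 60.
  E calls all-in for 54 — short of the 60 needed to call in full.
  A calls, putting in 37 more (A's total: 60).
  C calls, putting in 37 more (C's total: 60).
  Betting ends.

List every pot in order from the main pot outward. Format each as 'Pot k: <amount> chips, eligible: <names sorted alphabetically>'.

Contributions: A=60, C=60, D=60, E=54
Folded: B
Pot levels (distinct totals of non-folded players): 54, 60
Layer 1-54: 54 each from A, C, D, E = 54*4 = 216 chips; eligible A, C, D, E
Layer 55-60: 6 each from A, C, D = 6*3 = 18 chips; eligible A, C, D

Pot 1: 216 chips, eligible: A, C, D, E
Pot 2: 18 chips, eligible: A, C, D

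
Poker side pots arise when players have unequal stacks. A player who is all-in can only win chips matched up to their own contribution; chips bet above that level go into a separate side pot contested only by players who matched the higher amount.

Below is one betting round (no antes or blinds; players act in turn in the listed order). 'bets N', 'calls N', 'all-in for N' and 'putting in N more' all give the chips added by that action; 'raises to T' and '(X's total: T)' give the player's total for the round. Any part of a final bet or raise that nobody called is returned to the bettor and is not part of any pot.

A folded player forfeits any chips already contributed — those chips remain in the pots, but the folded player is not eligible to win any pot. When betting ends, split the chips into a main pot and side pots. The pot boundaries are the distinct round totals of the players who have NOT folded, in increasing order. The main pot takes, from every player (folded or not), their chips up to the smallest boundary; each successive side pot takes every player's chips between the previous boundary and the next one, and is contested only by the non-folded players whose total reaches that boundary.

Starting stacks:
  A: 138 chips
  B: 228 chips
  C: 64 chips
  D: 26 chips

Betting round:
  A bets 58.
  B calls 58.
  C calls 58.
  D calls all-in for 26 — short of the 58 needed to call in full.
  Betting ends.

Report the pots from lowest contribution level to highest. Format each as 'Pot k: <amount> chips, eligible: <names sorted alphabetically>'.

Contributions: A=58, B=58, C=58, D=26
Pot levels (distinct totals of non-folded players): 26, 58
Layer 1-26: 26 each from A, B, C, D = 26*4 = 104 chips; eligible A, B, C, D
Layer 27-58: 32 each from A, B, C = 32*3 = 96 chips; eligible A, B, C

Pot 1: 104 chips, eligible: A, B, C, D
Pot 2: 96 chips, eligible: A, B, C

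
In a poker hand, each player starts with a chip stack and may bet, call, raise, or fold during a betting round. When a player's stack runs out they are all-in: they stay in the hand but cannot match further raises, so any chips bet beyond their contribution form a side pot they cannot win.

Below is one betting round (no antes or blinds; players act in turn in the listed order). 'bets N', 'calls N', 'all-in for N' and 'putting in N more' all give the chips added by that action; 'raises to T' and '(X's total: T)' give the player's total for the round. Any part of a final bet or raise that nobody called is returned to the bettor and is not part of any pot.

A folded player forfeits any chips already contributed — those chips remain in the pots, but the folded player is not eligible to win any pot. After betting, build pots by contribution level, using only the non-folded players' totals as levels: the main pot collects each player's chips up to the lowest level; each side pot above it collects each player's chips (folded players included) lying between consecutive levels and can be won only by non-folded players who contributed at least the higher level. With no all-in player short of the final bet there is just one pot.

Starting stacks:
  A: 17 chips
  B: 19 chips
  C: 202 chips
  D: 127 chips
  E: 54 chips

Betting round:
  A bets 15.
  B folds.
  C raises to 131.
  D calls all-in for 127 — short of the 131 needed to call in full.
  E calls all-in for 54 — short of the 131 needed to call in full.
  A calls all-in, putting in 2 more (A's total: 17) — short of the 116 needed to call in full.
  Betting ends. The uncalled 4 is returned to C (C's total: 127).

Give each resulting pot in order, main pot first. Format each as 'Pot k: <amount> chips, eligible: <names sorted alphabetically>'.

Pot 1: 68 chips, eligible: A, C, D, E
Pot 2: 111 chips, eligible: C, D, E
Pot 3: 146 chips, eligible: C, D

Derivation:
Contributions (after 4 returned to C): A=17, C=127, D=127, E=54
Folded: B
Pot levels (distinct totals of non-folded players): 17, 54, 127
Layer 1-17: 17 each from A, C, D, E = 17*4 = 68 chips; eligible A, C, D, E
Layer 18-54: 37 each from C, D, E = 37*3 = 111 chips; eligible C, D, E
Layer 55-127: 73 each from C, D = 73*2 = 146 chips; eligible C, D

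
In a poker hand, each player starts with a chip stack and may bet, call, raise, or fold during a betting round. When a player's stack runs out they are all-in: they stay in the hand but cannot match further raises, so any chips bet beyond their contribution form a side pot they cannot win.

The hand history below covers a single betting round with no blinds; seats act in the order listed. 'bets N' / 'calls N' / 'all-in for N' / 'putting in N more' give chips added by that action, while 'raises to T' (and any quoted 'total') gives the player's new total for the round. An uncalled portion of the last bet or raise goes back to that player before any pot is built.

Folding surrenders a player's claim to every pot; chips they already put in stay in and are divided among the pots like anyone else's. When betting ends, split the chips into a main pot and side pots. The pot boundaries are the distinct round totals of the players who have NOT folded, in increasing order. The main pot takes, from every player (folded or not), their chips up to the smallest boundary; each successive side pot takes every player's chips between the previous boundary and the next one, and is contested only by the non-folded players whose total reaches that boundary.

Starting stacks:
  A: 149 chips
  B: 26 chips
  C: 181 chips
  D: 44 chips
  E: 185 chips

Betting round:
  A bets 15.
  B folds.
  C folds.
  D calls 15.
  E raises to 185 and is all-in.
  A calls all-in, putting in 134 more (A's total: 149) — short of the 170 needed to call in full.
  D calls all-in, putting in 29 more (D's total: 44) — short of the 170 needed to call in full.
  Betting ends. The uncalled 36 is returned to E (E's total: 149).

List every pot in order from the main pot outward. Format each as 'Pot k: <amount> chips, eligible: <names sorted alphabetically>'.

Contributions (after 36 returned to E): A=149, D=44, E=149
Folded: B, C
Pot levels (distinct totals of non-folded players): 44, 149
Layer 1-44: 44 each from A, D, E = 44*3 = 132 chips; eligible A, D, E
Layer 45-149: 105 each from A, E = 105*2 = 210 chips; eligible A, E

Pot 1: 132 chips, eligible: A, D, E
Pot 2: 210 chips, eligible: A, E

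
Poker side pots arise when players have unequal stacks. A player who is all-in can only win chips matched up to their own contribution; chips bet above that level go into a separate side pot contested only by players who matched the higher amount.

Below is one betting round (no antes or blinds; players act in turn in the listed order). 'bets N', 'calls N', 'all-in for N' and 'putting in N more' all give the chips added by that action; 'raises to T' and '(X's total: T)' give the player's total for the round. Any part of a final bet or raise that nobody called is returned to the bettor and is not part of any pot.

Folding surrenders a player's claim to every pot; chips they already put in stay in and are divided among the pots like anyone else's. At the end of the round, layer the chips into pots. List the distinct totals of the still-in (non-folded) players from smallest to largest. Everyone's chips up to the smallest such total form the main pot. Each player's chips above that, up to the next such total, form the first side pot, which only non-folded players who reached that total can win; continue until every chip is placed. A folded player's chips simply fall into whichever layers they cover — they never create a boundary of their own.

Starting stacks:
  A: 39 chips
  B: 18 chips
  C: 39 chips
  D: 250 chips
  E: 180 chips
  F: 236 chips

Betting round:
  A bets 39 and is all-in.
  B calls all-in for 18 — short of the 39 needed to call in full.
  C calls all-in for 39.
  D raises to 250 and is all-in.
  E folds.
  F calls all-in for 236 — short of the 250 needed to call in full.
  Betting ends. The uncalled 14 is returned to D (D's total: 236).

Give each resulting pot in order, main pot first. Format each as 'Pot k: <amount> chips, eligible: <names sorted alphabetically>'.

Contributions (after 14 returned to D): A=39, B=18, C=39, D=236, F=236
Folded: E
Pot levels (distinct totals of non-folded players): 18, 39, 236
Layer 1-18: 18 each from A, B, C, D, F = 18*5 = 90 chips; eligible A, B, C, D, F
Layer 19-39: 21 each from A, C, D, F = 21*4 = 84 chips; eligible A, C, D, F
Layer 40-236: 197 each from D, F = 197*2 = 394 chips; eligible D, F

Pot 1: 90 chips, eligible: A, B, C, D, F
Pot 2: 84 chips, eligible: A, C, D, F
Pot 3: 394 chips, eligible: D, F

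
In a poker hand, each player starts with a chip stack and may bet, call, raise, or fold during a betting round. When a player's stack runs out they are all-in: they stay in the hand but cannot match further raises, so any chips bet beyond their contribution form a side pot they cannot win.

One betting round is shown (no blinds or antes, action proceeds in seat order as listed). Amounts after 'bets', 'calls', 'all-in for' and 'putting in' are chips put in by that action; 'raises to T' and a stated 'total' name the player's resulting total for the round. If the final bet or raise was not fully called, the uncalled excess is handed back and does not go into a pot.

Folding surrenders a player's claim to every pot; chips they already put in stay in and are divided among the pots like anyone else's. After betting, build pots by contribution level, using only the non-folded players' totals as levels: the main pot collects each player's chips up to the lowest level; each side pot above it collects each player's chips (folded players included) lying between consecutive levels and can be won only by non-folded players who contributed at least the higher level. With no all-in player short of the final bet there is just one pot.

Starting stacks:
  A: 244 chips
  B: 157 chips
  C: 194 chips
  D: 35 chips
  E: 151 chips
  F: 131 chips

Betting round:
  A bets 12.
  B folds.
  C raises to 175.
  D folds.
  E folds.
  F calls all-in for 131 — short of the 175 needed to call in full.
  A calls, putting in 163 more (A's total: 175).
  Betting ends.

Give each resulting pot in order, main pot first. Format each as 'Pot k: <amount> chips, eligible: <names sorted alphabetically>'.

Pot 1: 393 chips, eligible: A, C, F
Pot 2: 88 chips, eligible: A, C

Derivation:
Contributions: A=175, C=175, F=131
Folded: B, D, E
Pot levels (distinct totals of non-folded players): 131, 175
Layer 1-131: 131 each from A, C, F = 131*3 = 393 chips; eligible A, C, F
Layer 132-175: 44 each from A, C = 44*2 = 88 chips; eligible A, C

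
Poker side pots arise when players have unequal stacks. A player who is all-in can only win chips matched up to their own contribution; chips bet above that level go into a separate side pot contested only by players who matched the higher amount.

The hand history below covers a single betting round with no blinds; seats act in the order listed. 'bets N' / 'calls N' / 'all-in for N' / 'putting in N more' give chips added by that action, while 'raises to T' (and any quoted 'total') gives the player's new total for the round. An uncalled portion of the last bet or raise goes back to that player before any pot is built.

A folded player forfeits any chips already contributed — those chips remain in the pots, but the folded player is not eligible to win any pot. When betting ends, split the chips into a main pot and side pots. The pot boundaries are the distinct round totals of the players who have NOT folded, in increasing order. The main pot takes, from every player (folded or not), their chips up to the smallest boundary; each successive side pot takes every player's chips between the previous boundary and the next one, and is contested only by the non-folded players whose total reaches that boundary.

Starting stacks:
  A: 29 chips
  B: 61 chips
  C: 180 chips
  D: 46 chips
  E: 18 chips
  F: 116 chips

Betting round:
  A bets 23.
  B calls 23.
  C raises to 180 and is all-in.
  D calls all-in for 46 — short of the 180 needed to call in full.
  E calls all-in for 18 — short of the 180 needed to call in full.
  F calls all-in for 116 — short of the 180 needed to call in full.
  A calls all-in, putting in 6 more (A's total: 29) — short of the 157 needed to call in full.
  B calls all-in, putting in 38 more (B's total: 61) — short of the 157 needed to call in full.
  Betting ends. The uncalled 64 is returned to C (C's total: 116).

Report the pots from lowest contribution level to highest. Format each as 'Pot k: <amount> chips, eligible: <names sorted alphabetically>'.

Pot 1: 108 chips, eligible: A, B, C, D, E, F
Pot 2: 55 chips, eligible: A, B, C, D, F
Pot 3: 68 chips, eligible: B, C, D, F
Pot 4: 45 chips, eligible: B, C, F
Pot 5: 110 chips, eligible: C, F

Derivation:
Contributions (after 64 returned to C): A=29, B=61, C=116, D=46, E=18, F=116
Pot levels (distinct totals of non-folded players): 18, 29, 46, 61, 116
Layer 1-18: 18 each from A, B, C, D, E, F = 18*6 = 108 chips; eligible A, B, C, D, E, F
Layer 19-29: 11 each from A, B, C, D, F = 11*5 = 55 chips; eligible A, B, C, D, F
Layer 30-46: 17 each from B, C, D, F = 17*4 = 68 chips; eligible B, C, D, F
Layer 47-61: 15 each from B, C, F = 15*3 = 45 chips; eligible B, C, F
Layer 62-116: 55 each from C, F = 55*2 = 110 chips; eligible C, F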